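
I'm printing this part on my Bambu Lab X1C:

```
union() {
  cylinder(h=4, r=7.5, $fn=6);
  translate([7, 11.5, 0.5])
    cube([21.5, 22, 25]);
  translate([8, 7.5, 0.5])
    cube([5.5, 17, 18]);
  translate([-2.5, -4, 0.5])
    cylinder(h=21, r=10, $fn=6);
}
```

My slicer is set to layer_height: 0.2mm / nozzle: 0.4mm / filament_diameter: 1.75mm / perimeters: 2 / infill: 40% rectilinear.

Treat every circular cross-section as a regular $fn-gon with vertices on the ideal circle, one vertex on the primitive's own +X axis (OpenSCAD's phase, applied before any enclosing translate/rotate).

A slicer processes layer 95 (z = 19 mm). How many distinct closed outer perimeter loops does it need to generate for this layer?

2

At z = 19 mm: the cylinder is not intersected at this z (z outside [0, 4]); the cube at (7, 11.5) (footprint 21.5×22) is included at this height; the cube at (8, 7.5) is absent (z outside [0.5, 18.5]); the r=10 cylinder at (-2.5, -4) gives a regular 6-gon of circumradius 10 (constant along its height); Taking the union: the 2 present regions are separate (no shared area or edge), so areas and boundary lengths simply add and each stays a separate island — 2 connected regions. The result has 2 disconnected regions.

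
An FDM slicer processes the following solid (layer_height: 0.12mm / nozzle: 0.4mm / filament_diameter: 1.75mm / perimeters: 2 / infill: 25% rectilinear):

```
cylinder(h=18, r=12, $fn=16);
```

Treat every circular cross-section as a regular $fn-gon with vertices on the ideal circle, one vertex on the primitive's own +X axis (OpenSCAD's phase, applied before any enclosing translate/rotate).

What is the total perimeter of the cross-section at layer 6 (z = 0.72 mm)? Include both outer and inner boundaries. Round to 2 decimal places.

At z = 0.72 mm: the r=12 cylinder contributes a regular 16-gon of circumradius 12 (perimeter = 2·16·12.000·sin(180°/16) = 74.91 mm). Overall, the cross-section is a single solid region. Total boundary length (outer) = 74.91 mm.

74.91 mm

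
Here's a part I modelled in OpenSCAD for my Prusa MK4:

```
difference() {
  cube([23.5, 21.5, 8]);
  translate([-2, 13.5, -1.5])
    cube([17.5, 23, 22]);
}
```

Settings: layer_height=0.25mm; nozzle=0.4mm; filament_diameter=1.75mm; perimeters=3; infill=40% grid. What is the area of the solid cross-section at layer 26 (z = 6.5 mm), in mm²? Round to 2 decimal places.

At z = 6.5 mm: the cube is present — its section is the full 23.5×21.5 rectangle (area 505.25 mm²); the 17.5×23 cube at (-2, 13.5) contributes its full rectangle (area 402.50 mm²); After the difference (first − rest): starting from the 23.5×21.5 cube (505.25 mm²), the 17.5×23 cube at (-2, 13.5) partially overlaps it — only the 124.00 mm² overlap (of its 402.50 mm²) is removed, clipping the outline — area = 381.25 mm². Overall, the cross-section is a single solid region. Net area = 381.25 mm².

381.25 mm²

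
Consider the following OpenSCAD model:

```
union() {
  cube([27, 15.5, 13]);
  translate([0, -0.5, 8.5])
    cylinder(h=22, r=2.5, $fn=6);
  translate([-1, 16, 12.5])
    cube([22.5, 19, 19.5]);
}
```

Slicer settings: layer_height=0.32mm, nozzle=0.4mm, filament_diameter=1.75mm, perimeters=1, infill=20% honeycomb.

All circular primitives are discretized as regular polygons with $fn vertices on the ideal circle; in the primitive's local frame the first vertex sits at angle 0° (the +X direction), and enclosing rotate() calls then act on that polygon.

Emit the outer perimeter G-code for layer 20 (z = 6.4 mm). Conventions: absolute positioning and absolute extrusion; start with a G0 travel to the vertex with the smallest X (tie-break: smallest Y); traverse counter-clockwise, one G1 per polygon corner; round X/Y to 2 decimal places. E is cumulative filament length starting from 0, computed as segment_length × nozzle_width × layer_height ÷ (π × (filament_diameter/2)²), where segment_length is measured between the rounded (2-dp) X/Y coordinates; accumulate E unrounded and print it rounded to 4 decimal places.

At z = 6.4 mm: the cube (footprint 27×15.5) is included at this height; the cylinder at (0, -0.5) does not reach this height (z outside [8.5, 30.5]); the cube at (-1, 16) is not intersected at this z (z outside [12.5, 32]); Combining (union): only the 27×15.5 cube is present, so the union is just that shape — 1 connected region. The outline is a single polygon with 4 vertices. Extrusion per mm of travel: 0.4 × 0.32 / (π × 0.875²) = 0.053216. Accumulating E over each segment gives final E = 4.5234.

G0 X0.00 Y0.00 Z6.40
G1 X27.00 Y0.00 E1.4368
G1 X27.00 Y15.50 E2.2617
G1 X0.00 Y15.50 E3.6985
G1 X0.00 Y0.00 E4.5234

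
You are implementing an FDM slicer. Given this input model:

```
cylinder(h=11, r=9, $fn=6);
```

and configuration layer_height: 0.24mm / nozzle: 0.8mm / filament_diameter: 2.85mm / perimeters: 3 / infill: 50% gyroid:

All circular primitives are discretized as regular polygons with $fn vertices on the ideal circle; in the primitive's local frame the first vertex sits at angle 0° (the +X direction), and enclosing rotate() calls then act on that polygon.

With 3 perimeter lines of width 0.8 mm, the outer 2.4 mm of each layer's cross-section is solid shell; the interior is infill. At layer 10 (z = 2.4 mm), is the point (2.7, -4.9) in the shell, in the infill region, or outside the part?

At z = 2.4 mm: the r=9 cylinder gives a regular 6-gon of circumradius 9 (constant along its height). Overall, the cross-section is a single solid region. The nearest boundary edge runs (-4.50, -7.79)→(4.50, -7.79); distance from the point to it = 2.89 mm. The point is inside the cross-section and 2.89 mm from the nearest boundary — more than the 2.4 mm shell width (3 × 0.8), so it's in the infill interior.

infill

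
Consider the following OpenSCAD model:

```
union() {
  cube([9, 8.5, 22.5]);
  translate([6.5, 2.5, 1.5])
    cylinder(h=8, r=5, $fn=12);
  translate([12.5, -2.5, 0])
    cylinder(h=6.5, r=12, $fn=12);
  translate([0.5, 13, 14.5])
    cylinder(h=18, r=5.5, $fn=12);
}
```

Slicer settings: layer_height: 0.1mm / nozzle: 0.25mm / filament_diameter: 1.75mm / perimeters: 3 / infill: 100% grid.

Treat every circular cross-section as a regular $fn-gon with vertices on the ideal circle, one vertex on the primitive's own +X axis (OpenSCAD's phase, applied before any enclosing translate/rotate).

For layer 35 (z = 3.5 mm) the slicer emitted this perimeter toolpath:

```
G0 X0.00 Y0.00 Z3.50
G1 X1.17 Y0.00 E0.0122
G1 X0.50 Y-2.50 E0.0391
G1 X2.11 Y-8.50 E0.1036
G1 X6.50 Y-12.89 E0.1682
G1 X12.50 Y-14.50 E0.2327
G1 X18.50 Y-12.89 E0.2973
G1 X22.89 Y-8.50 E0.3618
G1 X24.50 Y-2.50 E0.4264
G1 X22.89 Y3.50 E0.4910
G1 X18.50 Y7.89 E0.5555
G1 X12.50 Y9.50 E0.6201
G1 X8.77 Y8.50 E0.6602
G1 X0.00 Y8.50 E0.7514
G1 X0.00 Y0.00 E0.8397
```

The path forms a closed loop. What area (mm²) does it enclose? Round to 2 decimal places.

461.21 mm²

Apply the shoelace formula to the sequence of (X, Y) vertices; enclosed area = 461.21 mm².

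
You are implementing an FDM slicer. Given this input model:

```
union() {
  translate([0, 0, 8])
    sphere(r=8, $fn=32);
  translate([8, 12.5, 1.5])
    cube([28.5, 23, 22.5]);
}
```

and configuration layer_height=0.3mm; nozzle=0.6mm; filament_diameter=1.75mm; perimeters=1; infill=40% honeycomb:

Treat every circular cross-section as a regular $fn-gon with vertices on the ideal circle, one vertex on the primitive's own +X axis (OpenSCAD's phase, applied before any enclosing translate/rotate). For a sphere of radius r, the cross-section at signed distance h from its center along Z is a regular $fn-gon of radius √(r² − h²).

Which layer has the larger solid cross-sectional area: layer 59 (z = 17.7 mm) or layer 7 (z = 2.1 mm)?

Layer 59 (z = 17.7): the sphere does not reach this height (|z−center|=9.700 > r=8); the cube at (8, 12.5) is present — its section is the full 28.5×23 rectangle (area 655.50 mm²); Taking the union: only the 28.5×23 cube at (8, 12.5) is present, so the union is just that shape — area = 655.50 mm². So its area = 655.50 mm². Layer 7 (z = 2.1): the sphere: section is a regular 32-gon, circumradius = √(r²−h²) = √(8²−5.9²) = 5.403 (area = (32/2)·5.403²·sin(360°/32) = 91.11 mm²); the cube at (8, 12.5) (footprint 28.5×23) is included at this height (area 655.50 mm²); Combining (union): the 2 present regions are separate (no shared area or edge), so areas and boundary lengths simply add and each stays a separate island — area = 746.61 mm². So its area = 746.61 mm². Layer 7 is larger (746.61 vs 655.50 mm²).

layer 7 (z = 2.1 mm)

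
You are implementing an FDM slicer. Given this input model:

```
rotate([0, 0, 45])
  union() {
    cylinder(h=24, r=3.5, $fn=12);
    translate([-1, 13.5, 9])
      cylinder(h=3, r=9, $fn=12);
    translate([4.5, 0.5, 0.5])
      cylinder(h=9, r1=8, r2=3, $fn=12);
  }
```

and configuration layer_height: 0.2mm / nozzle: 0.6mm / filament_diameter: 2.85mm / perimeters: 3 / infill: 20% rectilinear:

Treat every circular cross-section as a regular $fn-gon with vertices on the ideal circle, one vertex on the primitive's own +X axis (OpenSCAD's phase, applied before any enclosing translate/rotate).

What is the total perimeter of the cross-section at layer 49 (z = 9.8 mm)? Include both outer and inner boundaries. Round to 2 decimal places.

77.65 mm

At z = 9.8 mm: the cylinder: section is a regular 12-gon, circumradius r=3.5 (perimeter = 2·12·3.500·sin(180°/12) = 21.74 mm); the r=9 cylinder at (-1, 13.5) contributes a regular 12-gon of circumradius 9 (perimeter = 2·12·9.000·sin(180°/12) = 55.90 mm); the cone at (4.5, 0.5) does not reach this height (z outside [0.5, 9.5]); Combining (union): the 2 present regions are separate (no shared area or edge), so areas and boundary lengths simply add and each stays a separate island — boundary = 77.65 mm; (rotated 45° about Z; rotation is an isometry so areas/perimeters/island counts are preserved). Overall, the cross-section has 2 separate islands. Total boundary length (outer) = 77.65 mm.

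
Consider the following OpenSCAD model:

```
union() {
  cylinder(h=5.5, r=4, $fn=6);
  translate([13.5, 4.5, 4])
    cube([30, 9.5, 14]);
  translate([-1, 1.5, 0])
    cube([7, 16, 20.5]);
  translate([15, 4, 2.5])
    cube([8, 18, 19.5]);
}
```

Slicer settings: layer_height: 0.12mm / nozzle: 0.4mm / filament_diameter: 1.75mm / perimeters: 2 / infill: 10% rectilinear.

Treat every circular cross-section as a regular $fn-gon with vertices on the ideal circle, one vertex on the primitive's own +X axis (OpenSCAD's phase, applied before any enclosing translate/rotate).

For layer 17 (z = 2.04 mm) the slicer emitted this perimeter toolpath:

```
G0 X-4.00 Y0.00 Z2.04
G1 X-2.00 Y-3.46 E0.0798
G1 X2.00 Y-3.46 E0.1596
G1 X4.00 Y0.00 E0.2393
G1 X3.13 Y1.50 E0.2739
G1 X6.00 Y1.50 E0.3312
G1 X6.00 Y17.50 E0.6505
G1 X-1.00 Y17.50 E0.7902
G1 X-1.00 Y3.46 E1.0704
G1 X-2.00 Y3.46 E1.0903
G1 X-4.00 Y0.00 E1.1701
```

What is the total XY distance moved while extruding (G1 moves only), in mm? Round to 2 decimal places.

Sum the Euclidean lengths of each G1 segment: total = 58.63 mm.

58.63 mm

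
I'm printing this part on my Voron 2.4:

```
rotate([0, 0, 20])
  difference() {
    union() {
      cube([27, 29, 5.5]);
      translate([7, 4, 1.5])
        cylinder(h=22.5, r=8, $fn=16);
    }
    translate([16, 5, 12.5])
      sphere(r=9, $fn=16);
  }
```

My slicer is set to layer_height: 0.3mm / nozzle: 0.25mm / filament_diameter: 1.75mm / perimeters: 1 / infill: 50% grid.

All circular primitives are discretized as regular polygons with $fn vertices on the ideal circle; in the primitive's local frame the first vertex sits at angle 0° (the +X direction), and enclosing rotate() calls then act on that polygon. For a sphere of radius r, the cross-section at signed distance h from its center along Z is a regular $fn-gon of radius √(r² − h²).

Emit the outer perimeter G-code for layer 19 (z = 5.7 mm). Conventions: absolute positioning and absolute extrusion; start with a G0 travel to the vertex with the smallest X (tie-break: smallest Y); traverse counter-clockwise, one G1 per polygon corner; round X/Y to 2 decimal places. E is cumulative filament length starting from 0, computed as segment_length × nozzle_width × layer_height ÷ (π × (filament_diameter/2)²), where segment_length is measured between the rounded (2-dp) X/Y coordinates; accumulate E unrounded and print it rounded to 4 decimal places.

G0 X-2.78 Y6.50 Z5.70
G1 X-2.31 Y3.42 E0.0972
G1 X-0.69 Y0.75 E0.1945
G1 X1.83 Y-1.10 E0.2920
G1 X4.86 Y-1.84 E0.3893
G1 X7.95 Y-1.36 E0.4868
G1 X10.61 Y0.25 E0.5837
G1 X12.46 Y2.77 E0.6812
G1 X12.84 Y4.34 E0.7316
G1 X10.83 Y4.83 E0.7961
G1 X8.98 Y6.19 E0.8677
G1 X7.78 Y8.15 E0.9393
G1 X7.43 Y10.43 E1.0113
G1 X7.98 Y12.66 E1.0829
G1 X8.53 Y13.42 E1.1121
G1 X5.56 Y14.15 E1.2075
G1 X2.47 Y13.67 E1.3050
G1 X-0.19 Y12.05 E1.4021
G1 X-2.04 Y9.53 E1.4996
G1 X-2.78 Y6.50 E1.5969

At z = 5.7 mm: the cube is absent (z outside [0, 5.5]); the cylinder at (7, 4): section is a regular 16-gon, circumradius r=8; Merging all regions: only the r=8 cylinder at (7, 4) is present, so the union is just that shape — 1 connected region; the r=9 sphere at (16, 5) slices to a regular 16-gon of circumradius 5.896 (√(r²−h²) with h=6.8 from center); Taking the first minus the rest: starting from that combined region, the r=9 sphere at (16, 5) partially overlaps it — only the 32.68 mm² overlap (of its 106.42 mm²) is removed, clipping the outline — 1 connected region; (rotated 20° about Z; rotation is an isometry so areas/perimeters/island counts are preserved). The outline is a single polygon with 19 vertices. Extrusion per mm of travel: 0.25 × 0.3 / (π × 0.875²) = 0.031181. Accumulating E over each segment gives final E = 1.5969.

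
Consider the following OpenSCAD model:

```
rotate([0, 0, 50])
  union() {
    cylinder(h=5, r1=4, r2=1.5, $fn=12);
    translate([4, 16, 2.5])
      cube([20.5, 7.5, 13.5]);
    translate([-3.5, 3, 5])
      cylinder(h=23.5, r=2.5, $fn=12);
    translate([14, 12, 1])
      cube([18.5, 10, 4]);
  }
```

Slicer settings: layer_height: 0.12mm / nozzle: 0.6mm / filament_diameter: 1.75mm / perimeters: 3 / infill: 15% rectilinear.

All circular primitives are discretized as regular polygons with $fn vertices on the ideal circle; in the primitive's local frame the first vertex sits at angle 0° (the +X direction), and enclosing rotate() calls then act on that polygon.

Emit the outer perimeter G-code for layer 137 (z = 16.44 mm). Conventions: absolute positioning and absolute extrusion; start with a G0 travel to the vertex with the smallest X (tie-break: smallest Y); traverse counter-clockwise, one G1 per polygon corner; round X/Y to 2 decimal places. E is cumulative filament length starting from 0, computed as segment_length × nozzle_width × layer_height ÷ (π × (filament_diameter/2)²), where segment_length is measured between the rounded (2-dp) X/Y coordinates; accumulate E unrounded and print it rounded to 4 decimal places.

At z = 16.44 mm: the cone does not reach this height (z outside [0, 5]); the cube at (4, 16) is not intersected at this z (z outside [2.5, 16]); the cylinder at (-3.5, 3): section is a regular 12-gon, circumradius r=2.5; the cube at (14, 12) is absent (z outside [1, 5]); Merging all regions: only the r=2.5 cylinder at (-3.5, 3) is present, so the union is just that shape — 1 connected region; (rotated 50° about Z; rotation is an isometry so areas/perimeters/island counts are preserved). The outline is a single polygon with 12 vertices. Extrusion per mm of travel: 0.6 × 0.12 / (π × 0.875²) = 0.029934. Accumulating E over each segment gives final E = 0.4647.

G0 X-7.01 Y-0.32 Z16.44
G1 X-6.90 Y-1.61 E0.0388
G1 X-6.15 Y-2.67 E0.0776
G1 X-4.98 Y-3.21 E0.1162
G1 X-3.69 Y-3.10 E0.1550
G1 X-2.63 Y-2.36 E0.1937
G1 X-2.09 Y-1.19 E0.2322
G1 X-2.20 Y0.10 E0.2710
G1 X-2.94 Y1.16 E0.3097
G1 X-4.11 Y1.71 E0.3484
G1 X-5.40 Y1.60 E0.3871
G1 X-6.46 Y0.85 E0.4260
G1 X-7.01 Y-0.32 E0.4647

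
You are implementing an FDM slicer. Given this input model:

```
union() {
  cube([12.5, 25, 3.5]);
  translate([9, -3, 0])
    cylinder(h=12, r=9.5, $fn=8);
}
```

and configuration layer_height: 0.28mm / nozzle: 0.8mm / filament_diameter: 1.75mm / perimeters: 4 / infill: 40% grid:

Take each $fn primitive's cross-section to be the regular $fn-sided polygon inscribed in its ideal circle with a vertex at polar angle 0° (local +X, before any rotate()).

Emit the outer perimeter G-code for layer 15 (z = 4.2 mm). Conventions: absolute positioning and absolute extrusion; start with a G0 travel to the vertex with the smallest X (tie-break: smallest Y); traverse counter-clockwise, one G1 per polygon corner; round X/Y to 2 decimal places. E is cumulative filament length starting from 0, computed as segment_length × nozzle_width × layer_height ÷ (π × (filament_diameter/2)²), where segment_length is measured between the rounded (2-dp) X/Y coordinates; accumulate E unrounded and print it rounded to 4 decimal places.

G0 X-0.50 Y-3.00 Z4.20
G1 X2.28 Y-9.72 E0.6773
G1 X9.00 Y-12.50 E1.3545
G1 X15.72 Y-9.72 E2.0318
G1 X18.50 Y-3.00 E2.7090
G1 X15.72 Y3.72 E3.3863
G1 X9.00 Y6.50 E4.0636
G1 X2.28 Y3.72 E4.7408
G1 X-0.50 Y-3.00 E5.4181

At z = 4.2 mm: the cube is absent (z outside [0, 3.5]); the r=9.5 cylinder at (9, -3) gives a regular 8-gon of circumradius 9.5 (constant along its height); Combining (union): only the r=9.5 cylinder at (9, -3) is present, so the union is just that shape — 1 connected region. The outline is a single polygon with 8 vertices. Extrusion per mm of travel: 0.8 × 0.28 / (π × 0.875²) = 0.093128. Accumulating E over each segment gives final E = 5.4181.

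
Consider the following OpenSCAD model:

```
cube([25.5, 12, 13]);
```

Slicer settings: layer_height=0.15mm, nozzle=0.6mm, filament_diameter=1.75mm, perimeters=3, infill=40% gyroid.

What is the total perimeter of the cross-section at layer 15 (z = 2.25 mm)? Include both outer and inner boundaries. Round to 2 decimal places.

At z = 2.25 mm: the cube is present — its section is the full 25.5×12 rectangle (perimeter 75.00 mm). Overall, the cross-section is a single solid region. Total boundary length (outer) = 75.00 mm.

75.00 mm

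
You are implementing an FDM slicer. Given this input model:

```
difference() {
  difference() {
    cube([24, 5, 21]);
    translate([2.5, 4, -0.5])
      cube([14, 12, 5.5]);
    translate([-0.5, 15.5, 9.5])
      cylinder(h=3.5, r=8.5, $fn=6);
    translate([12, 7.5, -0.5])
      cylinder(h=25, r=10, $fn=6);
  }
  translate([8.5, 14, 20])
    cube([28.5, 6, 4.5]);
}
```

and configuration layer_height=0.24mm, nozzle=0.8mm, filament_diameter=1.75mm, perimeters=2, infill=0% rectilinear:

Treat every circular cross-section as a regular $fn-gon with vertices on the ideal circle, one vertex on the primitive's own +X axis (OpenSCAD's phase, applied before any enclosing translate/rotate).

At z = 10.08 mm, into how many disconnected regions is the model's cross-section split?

At z = 10.08 mm: the cube (footprint 24×5) is included at this height; the cube at (2.5, 4) is not intersected at this z (z outside [-0.5, 5]); the r=8.5 cylinder at (-0.5, 15.5) gives a regular 6-gon of circumradius 8.5 (constant along its height); the r=10 cylinder at (12, 7.5) gives a regular 6-gon of circumradius 10 (constant along its height); Taking the first minus the rest: starting from the 24×5 cube, the r=8.5 cylinder at (-0.5, 15.5) misses the remaining region (no effect); the r=10 cylinder at (12, 7.5) partially overlaps it — only the 71.13 mm² overlap (of its 259.81 mm²) is removed, clipping the outline — 2 connected regions; the cube at (8.5, 14) is absent (z outside [20, 24.5]); Taking the first minus the rest: none of the subtracted shapes is present at this height, so the result so far is unchanged — 2 connected regions. The result has 2 disconnected regions.

2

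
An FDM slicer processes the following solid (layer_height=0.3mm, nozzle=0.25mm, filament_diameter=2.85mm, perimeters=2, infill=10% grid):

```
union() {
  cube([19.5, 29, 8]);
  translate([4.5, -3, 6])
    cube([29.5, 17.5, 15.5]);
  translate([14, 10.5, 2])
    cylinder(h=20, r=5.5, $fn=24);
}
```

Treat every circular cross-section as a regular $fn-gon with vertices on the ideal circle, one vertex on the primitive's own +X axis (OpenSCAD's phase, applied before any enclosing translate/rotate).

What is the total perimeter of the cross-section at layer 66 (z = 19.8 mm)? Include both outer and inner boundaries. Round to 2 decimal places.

94.76 mm

At z = 19.8 mm: the cube is absent (z outside [0, 8]); the cube at (4.5, -3) is present — its section is the full 29.5×17.5 rectangle (perimeter 94.00 mm); the cylinder at (14, 10.5): section is a regular 24-gon, circumradius r=5.5 (perimeter = 2·24·5.500·sin(180°/24) = 34.46 mm); Combining (union): the regions partially overlap (shared area 86.44 mm²), so the edge portions inside another operand are dropped and the merged outline is re-measured after clipping — boundary = 94.76 mm. Overall, the cross-section is a single solid region. Total boundary length (outer) = 94.76 mm.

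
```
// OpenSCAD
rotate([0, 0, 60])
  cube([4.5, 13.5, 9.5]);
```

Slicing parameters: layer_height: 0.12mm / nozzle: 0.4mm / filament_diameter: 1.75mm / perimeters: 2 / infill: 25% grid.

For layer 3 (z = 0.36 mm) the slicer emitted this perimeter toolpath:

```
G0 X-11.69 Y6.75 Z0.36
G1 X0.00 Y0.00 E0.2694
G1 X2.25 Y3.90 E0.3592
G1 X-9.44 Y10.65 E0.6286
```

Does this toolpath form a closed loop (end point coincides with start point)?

Start point (G0): (-11.69, 6.75). End point (last G1): the path does not return to the start — open.

no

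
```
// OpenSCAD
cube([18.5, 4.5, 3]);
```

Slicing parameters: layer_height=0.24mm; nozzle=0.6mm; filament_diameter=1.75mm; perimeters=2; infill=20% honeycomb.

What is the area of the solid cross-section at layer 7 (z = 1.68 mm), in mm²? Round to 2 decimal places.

At z = 1.68 mm: the cube is present — its section is the full 18.5×4.5 rectangle (area 83.25 mm²). Overall, the cross-section is a single solid region. Net area = 83.25 mm².

83.25 mm²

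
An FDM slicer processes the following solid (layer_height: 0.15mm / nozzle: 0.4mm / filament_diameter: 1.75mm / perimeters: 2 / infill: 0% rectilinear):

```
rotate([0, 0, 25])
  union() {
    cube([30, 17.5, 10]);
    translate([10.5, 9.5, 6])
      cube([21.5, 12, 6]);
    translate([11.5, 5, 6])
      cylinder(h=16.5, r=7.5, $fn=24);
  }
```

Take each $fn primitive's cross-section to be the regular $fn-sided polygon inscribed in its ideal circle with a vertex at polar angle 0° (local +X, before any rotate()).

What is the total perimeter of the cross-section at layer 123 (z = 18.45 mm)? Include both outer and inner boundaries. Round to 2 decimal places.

46.99 mm

At z = 18.45 mm: the cube is absent (z outside [0, 10]); the cube at (10.5, 9.5) is not intersected at this z (z outside [6, 12]); the cylinder at (11.5, 5): section is a regular 24-gon, circumradius r=7.5 (perimeter = 2·24·7.500·sin(180°/24) = 46.99 mm); Merging all regions: only the r=7.5 cylinder at (11.5, 5) is present, so the union is just that shape — boundary = 46.99 mm; (rotated 25° about Z; rotation is an isometry so areas/perimeters/island counts are preserved). Overall, the cross-section is a single solid region. Total boundary length (outer) = 46.99 mm.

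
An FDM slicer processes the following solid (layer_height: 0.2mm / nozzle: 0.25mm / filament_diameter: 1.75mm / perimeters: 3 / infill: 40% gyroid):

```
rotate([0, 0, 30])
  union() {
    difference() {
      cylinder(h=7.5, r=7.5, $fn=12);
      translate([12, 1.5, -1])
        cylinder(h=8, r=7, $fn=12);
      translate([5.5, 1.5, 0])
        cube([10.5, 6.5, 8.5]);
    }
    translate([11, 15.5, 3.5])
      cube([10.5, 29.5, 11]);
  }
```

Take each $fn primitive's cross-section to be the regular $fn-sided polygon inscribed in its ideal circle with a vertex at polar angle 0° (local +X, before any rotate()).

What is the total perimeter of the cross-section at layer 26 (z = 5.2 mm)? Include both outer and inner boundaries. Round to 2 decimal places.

At z = 5.2 mm: the r=7.5 cylinder gives a regular 12-gon of circumradius 7.5 (constant along its height) (perimeter = 2·12·7.500·sin(180°/12) = 46.59 mm); the r=7 cylinder at (12, 1.5) contributes a regular 12-gon of circumradius 7 (perimeter = 2·12·7.000·sin(180°/12) = 43.48 mm); the cube at (5.5, 1.5) is present — its section is the full 10.5×6.5 rectangle (perimeter 34.00 mm); Subtracting the remaining from the first: starting from the r=7.5 cylinder, the r=7 cylinder at (12, 1.5) partially overlaps it — only the 10.36 mm² overlap (of its 147.00 mm²) is removed, clipping the outline; the 10.5×6.5 cube at (5.5, 1.5) partially overlaps it — only the 0.20 mm² overlap (of its 68.25 mm²) is removed, clipping the outline — boundary = 46.47 mm; the cube at (11, 15.5) (footprint 10.5×29.5) is included at this height (perimeter 80.00 mm); Merging all regions: the 2 present regions are separate (no shared area or edge), so areas and boundary lengths simply add and each stays a separate island — boundary = 126.47 mm; (whole slice rotated 30° about Z — lengths, areas and connectivity unchanged). Overall, the cross-section has 2 separate islands. Total boundary length (outer) = 126.47 mm.

126.47 mm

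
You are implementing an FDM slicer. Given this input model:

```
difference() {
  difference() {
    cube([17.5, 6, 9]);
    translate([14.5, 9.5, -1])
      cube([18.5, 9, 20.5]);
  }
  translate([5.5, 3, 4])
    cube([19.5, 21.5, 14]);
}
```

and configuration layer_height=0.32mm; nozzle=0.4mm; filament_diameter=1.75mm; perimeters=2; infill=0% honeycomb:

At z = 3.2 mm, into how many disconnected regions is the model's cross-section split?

1

At z = 3.2 mm: the cube (footprint 17.5×6) is included at this height; the cube at (14.5, 9.5) (footprint 18.5×9) is included at this height; Subtracting the remaining from the first: starting from the 17.5×6 cube, the 18.5×9 cube at (14.5, 9.5) misses the remaining region (no effect) — 1 connected region; the cube at (5.5, 3) does not reach this height (z outside [4, 18]); Taking the first minus the rest: none of the subtracted shapes is present at this height, so that combined region is unchanged — 1 connected region. The result has 1 disconnected region.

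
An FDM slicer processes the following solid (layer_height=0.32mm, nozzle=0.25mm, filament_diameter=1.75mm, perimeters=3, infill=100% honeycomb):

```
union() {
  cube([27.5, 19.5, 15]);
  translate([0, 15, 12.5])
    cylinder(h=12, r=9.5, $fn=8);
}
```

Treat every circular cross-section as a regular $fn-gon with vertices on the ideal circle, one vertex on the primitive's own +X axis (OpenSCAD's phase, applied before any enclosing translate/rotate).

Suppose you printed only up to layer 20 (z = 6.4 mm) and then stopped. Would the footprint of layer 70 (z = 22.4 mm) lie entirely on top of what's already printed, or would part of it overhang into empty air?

part overhangs

Compare the two slices. At z = 6.4: the cube (footprint 27.5×19.5) is included at this height (area 536.25 mm²); the cylinder at (0, 15) is absent (z outside [12.5, 24.5]); Merging all regions: only the 27.5×19.5 cube is present, so the union is just that shape — area = 536.25 mm². At z = 22.4: the cube does not reach this height (z outside [0, 15]); the r=9.5 cylinder at (0, 15) gives a regular 8-gon of circumradius 9.5 (constant along its height) (area = (8/2)·9.500²·sin(360°/8) = 255.27 mm²); Merging all regions: only the r=9.5 cylinder at (0, 15) is present, so the union is just that shape — area = 255.27 mm². Checking containment: at z = 22.4 the cross-section extends beyond the z = 6.4 cross-section by about 152.89 mm².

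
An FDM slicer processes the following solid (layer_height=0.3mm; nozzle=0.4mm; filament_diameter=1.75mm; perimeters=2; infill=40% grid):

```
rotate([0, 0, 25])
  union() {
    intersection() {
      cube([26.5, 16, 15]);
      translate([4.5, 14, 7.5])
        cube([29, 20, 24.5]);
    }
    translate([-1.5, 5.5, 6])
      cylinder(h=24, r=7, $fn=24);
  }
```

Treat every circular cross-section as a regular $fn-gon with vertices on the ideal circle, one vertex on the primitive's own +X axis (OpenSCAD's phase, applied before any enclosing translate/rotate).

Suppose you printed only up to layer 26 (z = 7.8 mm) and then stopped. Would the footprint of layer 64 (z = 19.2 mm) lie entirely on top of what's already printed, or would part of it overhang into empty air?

Compare the two slices. At z = 7.8: the 26.5×16 cube contributes its full rectangle (area 424.00 mm²); the cube at (4.5, 14) (footprint 29×20) is included at this height (area 580.00 mm²); Keeping only the common overlap: the 29×20 cube at (4.5, 14) partially overlaps the 26.5×16 cube; clipping to the common part keeps 44.00 mm² — area = 44.00 mm²; the r=7 cylinder at (-1.5, 5.5) contributes a regular 24-gon of circumradius 7 (area = (24/2)·7.000²·sin(360°/24) = 152.19 mm²); Merging all regions: the 2 present regions are separate (no shared area or edge), so areas and boundary lengths simply add and each stays a separate island — area = 196.19 mm²; (whole slice rotated 25° about Z — lengths, areas and connectivity unchanged). At z = 19.2: the cube does not reach this height (z outside [0, 15]); the cube at (4.5, 14) (footprint 29×20) is included at this height (area 580.00 mm²); Keeping only the common overlap: at least one operand is absent at this height, so nothing remains; the cylinder at (-1.5, 5.5): section is a regular 24-gon, circumradius r=7 (area = (24/2)·7.000²·sin(360°/24) = 152.19 mm²); Taking the union: only the r=7 cylinder at (-1.5, 5.5) is present, so the union is just that shape — area = 152.19 mm²; (rotated 25° about Z; rotation is an isometry so areas/perimeters/island counts are preserved). Checking containment: the cross-section at z = 19.2 is a subset of the cross-section at z = 7.8.

entirely on top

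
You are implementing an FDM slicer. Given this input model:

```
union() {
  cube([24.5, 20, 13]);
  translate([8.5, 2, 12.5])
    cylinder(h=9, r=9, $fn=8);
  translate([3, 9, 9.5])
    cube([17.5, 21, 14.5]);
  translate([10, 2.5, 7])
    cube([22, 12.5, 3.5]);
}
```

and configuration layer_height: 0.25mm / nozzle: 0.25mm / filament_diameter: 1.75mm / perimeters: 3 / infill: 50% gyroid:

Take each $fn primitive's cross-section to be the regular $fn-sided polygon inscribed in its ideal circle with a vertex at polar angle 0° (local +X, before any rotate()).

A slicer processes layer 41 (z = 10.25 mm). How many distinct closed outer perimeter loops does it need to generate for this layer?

At z = 10.25 mm: the 24.5×20 cube contributes its full rectangle; the cylinder at (8.5, 2) is absent (z outside [12.5, 21.5]); the cube at (3, 9) (footprint 17.5×21) is included at this height; the cube at (10, 2.5) is present — its section is the full 22×12.5 rectangle; Merging all regions: the regions partially overlap (shared area 373.75 mm²), so overlapping operands fuse into one piece — 1 connected region. The result has 1 disconnected region.

1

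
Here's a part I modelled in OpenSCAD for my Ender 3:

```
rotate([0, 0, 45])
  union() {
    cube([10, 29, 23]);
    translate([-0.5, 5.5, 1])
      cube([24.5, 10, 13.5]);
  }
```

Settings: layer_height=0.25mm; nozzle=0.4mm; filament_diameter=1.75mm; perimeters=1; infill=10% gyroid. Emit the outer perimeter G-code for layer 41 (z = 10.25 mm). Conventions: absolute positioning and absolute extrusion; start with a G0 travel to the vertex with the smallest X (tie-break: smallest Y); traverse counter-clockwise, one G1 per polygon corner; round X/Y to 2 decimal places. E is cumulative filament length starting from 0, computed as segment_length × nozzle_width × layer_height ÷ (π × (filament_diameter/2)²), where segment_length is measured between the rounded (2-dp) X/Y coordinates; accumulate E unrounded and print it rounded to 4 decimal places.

At z = 10.25 mm: the cube (footprint 10×29) is included at this height; the 24.5×10 cube at (-0.5, 5.5) contributes its full rectangle; Taking the union: the regions partially overlap (shared area 100.00 mm²), so overlapping operands fuse into one piece — 1 connected region; (rotated 45° about Z; rotation is an isometry so areas/perimeters/island counts are preserved). The outline is a single polygon with 12 vertices. Extrusion per mm of travel: 0.4 × 0.25 / (π × 0.875²) = 0.041575. Accumulating E over each segment gives final E = 4.4485.

G0 X-20.51 Y20.51 Z10.25
G1 X-10.96 Y10.96 E0.5615
G1 X-11.31 Y10.61 E0.5821
G1 X-4.24 Y3.54 E0.9978
G1 X-3.89 Y3.89 E1.0183
G1 X0.00 Y0.00 E1.2471
G1 X7.07 Y7.07 E1.6628
G1 X3.18 Y10.96 E1.8915
G1 X13.08 Y20.86 E2.4736
G1 X6.01 Y27.93 E2.8892
G1 X-3.89 Y18.03 E3.4713
G1 X-13.44 Y27.58 E4.0328
G1 X-20.51 Y20.51 E4.4485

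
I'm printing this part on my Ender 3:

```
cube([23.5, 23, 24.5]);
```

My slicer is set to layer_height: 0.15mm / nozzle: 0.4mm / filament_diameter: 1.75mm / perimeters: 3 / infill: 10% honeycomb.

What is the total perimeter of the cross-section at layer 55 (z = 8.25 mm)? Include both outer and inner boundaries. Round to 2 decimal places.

At z = 8.25 mm: the cube (footprint 23.5×23) is included at this height (perimeter 93.00 mm). Overall, the cross-section is a single solid region. Total boundary length (outer) = 93.00 mm.

93.00 mm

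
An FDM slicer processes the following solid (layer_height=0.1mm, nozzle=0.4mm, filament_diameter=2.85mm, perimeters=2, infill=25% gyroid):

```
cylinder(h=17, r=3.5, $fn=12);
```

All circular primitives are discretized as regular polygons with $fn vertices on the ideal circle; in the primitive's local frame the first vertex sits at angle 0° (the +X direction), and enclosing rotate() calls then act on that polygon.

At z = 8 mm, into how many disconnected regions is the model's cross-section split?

1

At z = 8 mm: the r=3.5 cylinder gives a regular 12-gon of circumradius 3.5 (constant along its height). The result has 1 disconnected region.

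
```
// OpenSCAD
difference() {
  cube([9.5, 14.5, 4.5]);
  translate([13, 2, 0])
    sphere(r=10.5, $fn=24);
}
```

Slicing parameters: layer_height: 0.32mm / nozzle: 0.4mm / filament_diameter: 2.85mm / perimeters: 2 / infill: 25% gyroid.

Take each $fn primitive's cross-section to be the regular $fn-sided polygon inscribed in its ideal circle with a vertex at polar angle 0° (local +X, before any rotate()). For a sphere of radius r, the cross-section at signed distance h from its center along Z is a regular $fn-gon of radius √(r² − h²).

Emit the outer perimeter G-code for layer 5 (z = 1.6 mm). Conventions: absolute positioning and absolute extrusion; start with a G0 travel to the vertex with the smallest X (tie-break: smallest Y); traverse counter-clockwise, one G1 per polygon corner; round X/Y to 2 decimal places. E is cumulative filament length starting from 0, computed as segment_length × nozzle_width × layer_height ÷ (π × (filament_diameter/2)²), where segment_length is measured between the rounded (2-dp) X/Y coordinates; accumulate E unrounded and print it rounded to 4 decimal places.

At z = 1.6 mm: the cube is present — its section is the full 9.5×14.5 rectangle; the r=10.5 sphere at (13, 2) contributes a regular 24-gon of circumradius √(10.5²−1.6²) = 10.377; Subtracting the remaining from the first: starting from the 9.5×14.5 cube, the r=10.5 sphere at (13, 2) partially overlaps it — only the 61.69 mm² overlap (of its 334.47 mm²) is removed, clipping the outline — 1 connected region. The outline is a single polygon with 10 vertices. Extrusion per mm of travel: 0.4 × 0.32 / (π × 1.425²) = 0.020065. Accumulating E over each segment gives final E = 0.8906.

G0 X0.00 Y0.00 Z1.60
G1 X2.89 Y0.00 E0.0580
G1 X2.62 Y2.00 E0.0985
G1 X2.98 Y4.69 E0.1529
G1 X4.01 Y7.19 E0.2072
G1 X5.66 Y9.34 E0.2616
G1 X7.81 Y10.99 E0.3159
G1 X9.50 Y11.69 E0.3526
G1 X9.50 Y14.50 E0.4090
G1 X0.00 Y14.50 E0.5996
G1 X0.00 Y0.00 E0.8906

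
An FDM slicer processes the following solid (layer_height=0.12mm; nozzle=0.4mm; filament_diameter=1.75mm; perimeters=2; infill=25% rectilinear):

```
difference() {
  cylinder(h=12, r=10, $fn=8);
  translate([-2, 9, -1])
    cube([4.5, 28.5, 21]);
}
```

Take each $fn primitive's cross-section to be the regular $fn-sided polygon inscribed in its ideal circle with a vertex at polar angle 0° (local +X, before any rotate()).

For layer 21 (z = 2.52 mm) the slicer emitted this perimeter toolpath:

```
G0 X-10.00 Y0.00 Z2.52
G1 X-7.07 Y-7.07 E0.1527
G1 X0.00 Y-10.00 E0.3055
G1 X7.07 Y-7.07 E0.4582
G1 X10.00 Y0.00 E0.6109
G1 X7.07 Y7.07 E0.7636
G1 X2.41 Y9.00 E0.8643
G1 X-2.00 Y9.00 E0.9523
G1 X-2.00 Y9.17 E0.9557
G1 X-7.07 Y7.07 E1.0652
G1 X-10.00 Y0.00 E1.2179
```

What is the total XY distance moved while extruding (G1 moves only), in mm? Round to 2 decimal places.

Sum the Euclidean lengths of each G1 segment: total = 61.03 mm.

61.03 mm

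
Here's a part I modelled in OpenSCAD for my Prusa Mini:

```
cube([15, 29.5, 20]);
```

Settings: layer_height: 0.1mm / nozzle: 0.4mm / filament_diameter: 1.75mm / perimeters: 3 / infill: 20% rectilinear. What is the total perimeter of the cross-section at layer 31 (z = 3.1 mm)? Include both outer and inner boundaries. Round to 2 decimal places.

At z = 3.1 mm: the 15×29.5 cube contributes its full rectangle (perimeter 89.00 mm). Overall, the cross-section is a single solid region. Total boundary length (outer) = 89.00 mm.

89.00 mm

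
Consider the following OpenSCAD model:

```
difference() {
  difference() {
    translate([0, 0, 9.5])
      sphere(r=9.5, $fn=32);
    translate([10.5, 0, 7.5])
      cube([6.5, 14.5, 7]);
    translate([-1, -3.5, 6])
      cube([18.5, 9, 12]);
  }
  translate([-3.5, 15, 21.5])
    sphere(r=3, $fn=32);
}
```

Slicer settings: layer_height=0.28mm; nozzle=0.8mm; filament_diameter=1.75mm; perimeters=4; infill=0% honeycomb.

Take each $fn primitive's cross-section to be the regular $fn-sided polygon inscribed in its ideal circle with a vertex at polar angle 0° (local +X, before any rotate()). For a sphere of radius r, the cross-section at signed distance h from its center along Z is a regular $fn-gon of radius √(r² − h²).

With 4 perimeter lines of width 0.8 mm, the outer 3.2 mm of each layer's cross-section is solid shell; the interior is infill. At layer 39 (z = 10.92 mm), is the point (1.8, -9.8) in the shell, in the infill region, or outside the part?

outside

At z = 10.92 mm: the sphere: section is a regular 32-gon, circumradius = √(r²−h²) = √(9.5²−1.42²) = 9.393; the cube at (10.5, 0) (footprint 6.5×14.5) is included at this height; the cube at (-1, -3.5) is present — its section is the full 18.5×9 rectangle; Taking the first minus the rest: starting from the r=9.5 sphere, the 6.5×14.5 cube at (10.5, 0) misses the remaining region (no effect); the 18.5×9 cube at (-1, -3.5) partially overlaps it — only the 89.35 mm² overlap (of its 166.50 mm²) is removed, clipping the outline — 1 connected region; the sphere at (-3.5, 15) is absent (|z−center|=10.580 > r=3); After the difference (first − rest): none of the subtracted shapes is present at this height, so the result so far is unchanged — 1 connected region. Overall, the cross-section is a single solid region. The nearest boundary edge runs (1.83, -9.21)→(-0.00, -9.39); distance from the point to it = 0.58 mm. The point is not inside any of the regions above, so it lies outside the cross-section (0.58 mm from the nearest boundary).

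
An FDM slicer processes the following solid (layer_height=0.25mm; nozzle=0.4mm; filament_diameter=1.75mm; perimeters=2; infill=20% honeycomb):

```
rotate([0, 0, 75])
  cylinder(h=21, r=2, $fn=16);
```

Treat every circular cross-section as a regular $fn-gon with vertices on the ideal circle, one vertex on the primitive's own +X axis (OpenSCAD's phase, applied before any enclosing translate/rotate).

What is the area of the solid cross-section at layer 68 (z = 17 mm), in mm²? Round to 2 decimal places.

At z = 17 mm: the r=2 cylinder contributes a regular 16-gon of circumradius 2 (area = (16/2)·2.000²·sin(360°/16) = 12.25 mm²); (whole slice rotated 75° about Z — lengths, areas and connectivity unchanged). Overall, the cross-section is a single solid region. Net area = 12.25 mm².

12.25 mm²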